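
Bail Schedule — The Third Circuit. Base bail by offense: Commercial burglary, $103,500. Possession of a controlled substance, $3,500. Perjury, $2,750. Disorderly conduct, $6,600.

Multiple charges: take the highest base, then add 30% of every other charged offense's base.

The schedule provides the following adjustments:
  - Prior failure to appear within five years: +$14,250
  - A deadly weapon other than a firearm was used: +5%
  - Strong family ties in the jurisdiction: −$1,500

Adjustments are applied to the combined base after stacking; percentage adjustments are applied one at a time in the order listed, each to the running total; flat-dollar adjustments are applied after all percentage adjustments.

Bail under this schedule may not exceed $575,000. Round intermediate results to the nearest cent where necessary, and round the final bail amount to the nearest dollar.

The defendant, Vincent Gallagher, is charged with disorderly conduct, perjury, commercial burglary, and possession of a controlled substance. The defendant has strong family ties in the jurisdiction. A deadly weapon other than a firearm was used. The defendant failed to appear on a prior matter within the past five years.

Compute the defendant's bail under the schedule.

Base amounts from the schedule: disorderly conduct $6,600; perjury $2,750; commercial burglary $103,500; possession of a controlled substance $3,500.
Stacking rule: highest base plus 30% of each additional charge. Highest is commercial burglary at $103,500. Additional: $6,600 × 30% = $1,980; $2,750 × 30% = $825; $3,500 × 30% = $1,050. Combined base = $103,500 + $3,855 = $107,355.
A deadly weapon other than a firearm was used (+5%): $107,355 × 1.05 = $112,722.75.
Prior failure to appear within five years (+$14,250 flat): $112,722.75 + $14,250 = $126,972.75.
Strong family ties in the jurisdiction (−$1,500 flat): $126,972.75 − $1,500 = $125,472.75.
$125,472.75 is within the $575,000 maximum.
Rounded to the nearest dollar: $125,473.

$125,473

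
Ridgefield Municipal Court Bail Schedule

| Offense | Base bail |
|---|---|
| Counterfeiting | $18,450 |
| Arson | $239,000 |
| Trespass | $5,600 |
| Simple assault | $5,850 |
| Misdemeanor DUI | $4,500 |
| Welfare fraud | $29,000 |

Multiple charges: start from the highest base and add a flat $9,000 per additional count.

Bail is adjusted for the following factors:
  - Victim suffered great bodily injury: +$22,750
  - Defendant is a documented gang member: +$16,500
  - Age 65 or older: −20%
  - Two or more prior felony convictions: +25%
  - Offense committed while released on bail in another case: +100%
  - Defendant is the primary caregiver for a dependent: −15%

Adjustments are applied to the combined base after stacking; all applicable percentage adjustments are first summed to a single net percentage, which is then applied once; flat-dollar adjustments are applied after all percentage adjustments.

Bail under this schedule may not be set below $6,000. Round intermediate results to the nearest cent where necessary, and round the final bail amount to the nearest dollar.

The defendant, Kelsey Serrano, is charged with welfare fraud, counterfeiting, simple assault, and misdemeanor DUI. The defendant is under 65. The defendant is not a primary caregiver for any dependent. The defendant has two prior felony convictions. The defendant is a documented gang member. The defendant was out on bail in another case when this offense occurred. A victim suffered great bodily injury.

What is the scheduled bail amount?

Base amounts from the schedule: welfare fraud $29,000; counterfeiting $18,450; simple assault $5,850; misdemeanor DUI $4,500.
Stacking rule: highest base plus $9,000 per additional charge. Highest is welfare fraud at $29,000; 3 additional charges → +$27,000. Combined base = $56,000.
Net percentage adjustment: +25% +100% = +125%. $56,000 × 2.25 = $126,000.
Victim suffered great bodily injury (+$22,750 flat): $126,000 + $22,750 = $148,750.
Defendant is a documented gang member (+$16,500 flat): $148,750 + $16,500 = $165,250.
$165,250 is at or above the $6,000 minimum.

$165,250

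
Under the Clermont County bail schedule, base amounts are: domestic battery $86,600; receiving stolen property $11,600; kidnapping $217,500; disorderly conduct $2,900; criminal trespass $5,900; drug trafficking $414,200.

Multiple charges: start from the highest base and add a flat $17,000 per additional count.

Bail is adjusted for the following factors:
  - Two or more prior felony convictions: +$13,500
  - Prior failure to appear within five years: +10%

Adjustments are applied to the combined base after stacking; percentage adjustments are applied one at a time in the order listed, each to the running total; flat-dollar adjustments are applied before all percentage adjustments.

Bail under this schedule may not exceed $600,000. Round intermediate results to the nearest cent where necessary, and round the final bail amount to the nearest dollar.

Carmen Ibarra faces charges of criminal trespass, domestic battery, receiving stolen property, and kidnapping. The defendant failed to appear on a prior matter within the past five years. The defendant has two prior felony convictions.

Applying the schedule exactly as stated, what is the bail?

$310,200

Base amounts from the schedule: criminal trespass $5,900; domestic battery $86,600; receiving stolen property $11,600; kidnapping $217,500.
Stacking rule: highest base plus $17,000 per additional charge. Highest is kidnapping at $217,500; 3 additional charges → +$51,000. Combined base = $268,500.
Two or more prior felony convictions (+$13,500 flat): $268,500 + $13,500 = $282,000.
Prior failure to appear within five years (+10%): $282,000 × 1.1 = $310,200.
$310,200 is within the $600,000 maximum.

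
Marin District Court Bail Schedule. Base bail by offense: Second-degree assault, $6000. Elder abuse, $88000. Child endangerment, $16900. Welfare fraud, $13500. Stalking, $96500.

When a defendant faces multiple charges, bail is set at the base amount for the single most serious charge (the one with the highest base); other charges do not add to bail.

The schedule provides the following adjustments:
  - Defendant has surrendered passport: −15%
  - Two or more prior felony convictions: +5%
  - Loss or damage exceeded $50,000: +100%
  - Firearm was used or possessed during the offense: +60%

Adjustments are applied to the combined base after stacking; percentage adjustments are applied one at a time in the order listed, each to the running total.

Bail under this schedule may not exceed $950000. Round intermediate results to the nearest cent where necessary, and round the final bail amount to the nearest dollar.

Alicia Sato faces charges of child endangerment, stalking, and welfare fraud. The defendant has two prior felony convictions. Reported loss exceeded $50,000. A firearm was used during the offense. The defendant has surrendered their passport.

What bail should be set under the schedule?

$275604

Base amounts from the schedule: child endangerment $16900; stalking $96500; welfare fraud $13500.
Stacking rule: use the highest base only. Highest is stalking at $96500. Combined base = $96500.
Defendant has surrendered passport (−15%): $96500 × 0.85 = $82025.
Two or more prior felony convictions (+5%): $82025 × 1.05 = $86126.25.
Loss or damage exceeded $50,000 (+100%): $86126.25 × 2 = $172252.50.
Firearm was used or possessed during the offense (+60%): $172252.50 × 1.6 = $275604.
$275604 is within the $950000 maximum.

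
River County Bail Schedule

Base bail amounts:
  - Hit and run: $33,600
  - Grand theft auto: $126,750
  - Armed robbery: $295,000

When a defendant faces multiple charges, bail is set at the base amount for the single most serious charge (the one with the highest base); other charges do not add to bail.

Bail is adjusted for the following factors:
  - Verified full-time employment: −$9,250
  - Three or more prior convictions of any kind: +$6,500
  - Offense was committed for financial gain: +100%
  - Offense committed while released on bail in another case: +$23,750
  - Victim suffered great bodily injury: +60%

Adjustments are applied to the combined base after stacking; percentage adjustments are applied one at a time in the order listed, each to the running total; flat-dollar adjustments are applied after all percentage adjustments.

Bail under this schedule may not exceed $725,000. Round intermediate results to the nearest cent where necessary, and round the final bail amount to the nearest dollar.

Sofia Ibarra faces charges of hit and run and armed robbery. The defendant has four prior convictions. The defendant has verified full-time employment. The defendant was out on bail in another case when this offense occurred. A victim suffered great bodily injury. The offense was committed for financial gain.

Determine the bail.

Base amounts from the schedule: hit and run $33,600; armed robbery $295,000.
Stacking rule: use the highest base only. Highest is armed robbery at $295,000. Combined base = $295,000.
Offense was committed for financial gain (+100%): $295,000 × 2 = $590,000.
Victim suffered great bodily injury (+60%): $590,000 × 1.6 = $944,000.
Verified full-time employment (−$9,250 flat): $944,000 − $9,250 = $934,750.
Three or more prior convictions of any kind (+$6,500 flat): $934,750 + $6,500 = $941,250.
Offense committed while released on bail in another case (+$23,750 flat): $941,250 + $23,750 = $965,000.
Result $965,000 exceeds the maximum of $725,000; bail is capped at $725,000.

$725,000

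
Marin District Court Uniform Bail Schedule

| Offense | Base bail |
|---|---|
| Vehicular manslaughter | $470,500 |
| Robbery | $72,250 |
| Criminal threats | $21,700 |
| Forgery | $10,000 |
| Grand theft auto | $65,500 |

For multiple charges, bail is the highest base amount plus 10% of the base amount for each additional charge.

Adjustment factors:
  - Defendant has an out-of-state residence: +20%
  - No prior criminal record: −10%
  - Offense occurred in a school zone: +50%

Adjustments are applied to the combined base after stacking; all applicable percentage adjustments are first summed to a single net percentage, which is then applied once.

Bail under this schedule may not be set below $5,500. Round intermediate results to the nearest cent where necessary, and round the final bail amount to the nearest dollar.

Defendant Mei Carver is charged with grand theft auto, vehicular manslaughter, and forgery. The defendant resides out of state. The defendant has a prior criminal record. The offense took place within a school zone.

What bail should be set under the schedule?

$812,685

Base amounts from the schedule: grand theft auto $65,500; vehicular manslaughter $470,500; forgery $10,000.
Stacking rule: highest base plus 10% of each additional charge. Highest is vehicular manslaughter at $470,500. Additional: $65,500 × 10% = $6,550; $10,000 × 10% = $1,000. Combined base = $470,500 + $7,550 = $478,050.
Net percentage adjustment: +20% +50% = +70%. $478,050 × 1.7 = $812,685.
$812,685 is at or above the $5,500 minimum.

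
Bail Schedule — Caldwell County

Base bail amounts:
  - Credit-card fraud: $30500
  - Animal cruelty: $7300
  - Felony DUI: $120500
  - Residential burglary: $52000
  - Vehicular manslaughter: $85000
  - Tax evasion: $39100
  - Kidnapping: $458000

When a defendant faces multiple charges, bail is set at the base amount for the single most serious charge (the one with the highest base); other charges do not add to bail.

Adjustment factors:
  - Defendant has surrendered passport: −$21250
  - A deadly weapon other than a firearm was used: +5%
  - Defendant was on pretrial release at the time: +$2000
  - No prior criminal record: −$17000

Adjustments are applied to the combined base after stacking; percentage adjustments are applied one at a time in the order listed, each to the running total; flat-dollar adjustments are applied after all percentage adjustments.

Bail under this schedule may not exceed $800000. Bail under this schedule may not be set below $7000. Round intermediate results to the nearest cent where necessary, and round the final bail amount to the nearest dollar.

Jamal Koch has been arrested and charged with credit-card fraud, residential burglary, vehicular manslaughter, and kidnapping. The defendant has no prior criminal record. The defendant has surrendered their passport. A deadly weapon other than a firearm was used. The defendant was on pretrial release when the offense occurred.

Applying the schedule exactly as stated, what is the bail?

$444650

Base amounts from the schedule: credit-card fraud $30500; residential burglary $52000; vehicular manslaughter $85000; kidnapping $458000.
Stacking rule: use the highest base only. Highest is kidnapping at $458000. Combined base = $458000.
A deadly weapon other than a firearm was used (+5%): $458000 × 1.05 = $480900.
Defendant has surrendered passport (−$21250 flat): $480900 − $21250 = $459650.
Defendant was on pretrial release at the time (+$2000 flat): $459650 + $2000 = $461650.
No prior criminal record (−$17000 flat): $461650 − $17000 = $444650.
$444650 is within the $800000 maximum.
$444650 is at or above the $7000 minimum.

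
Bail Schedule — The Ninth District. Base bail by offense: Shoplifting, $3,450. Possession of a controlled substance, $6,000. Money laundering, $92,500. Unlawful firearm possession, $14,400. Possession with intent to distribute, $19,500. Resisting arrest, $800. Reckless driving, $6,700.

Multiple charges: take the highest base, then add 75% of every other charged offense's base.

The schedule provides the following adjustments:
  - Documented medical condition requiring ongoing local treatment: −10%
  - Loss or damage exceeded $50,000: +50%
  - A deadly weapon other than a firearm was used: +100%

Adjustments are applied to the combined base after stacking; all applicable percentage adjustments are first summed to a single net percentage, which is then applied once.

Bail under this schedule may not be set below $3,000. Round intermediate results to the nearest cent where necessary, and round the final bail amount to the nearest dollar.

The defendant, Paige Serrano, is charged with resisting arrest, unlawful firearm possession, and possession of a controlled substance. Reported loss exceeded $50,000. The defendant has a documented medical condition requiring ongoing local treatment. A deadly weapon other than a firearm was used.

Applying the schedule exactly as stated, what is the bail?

$46,800

Base amounts from the schedule: resisting arrest $800; unlawful firearm possession $14,400; possession of a controlled substance $6,000.
Stacking rule: highest base plus 75% of each additional charge. Highest is unlawful firearm possession at $14,400. Additional: $800 × 75% = $600; $6,000 × 75% = $4,500. Combined base = $14,400 + $5,100 = $19,500.
Net percentage adjustment: −10% +50% +100% = +140%. $19,500 × 2.4 = $46,800.
$46,800 is at or above the $3,000 minimum.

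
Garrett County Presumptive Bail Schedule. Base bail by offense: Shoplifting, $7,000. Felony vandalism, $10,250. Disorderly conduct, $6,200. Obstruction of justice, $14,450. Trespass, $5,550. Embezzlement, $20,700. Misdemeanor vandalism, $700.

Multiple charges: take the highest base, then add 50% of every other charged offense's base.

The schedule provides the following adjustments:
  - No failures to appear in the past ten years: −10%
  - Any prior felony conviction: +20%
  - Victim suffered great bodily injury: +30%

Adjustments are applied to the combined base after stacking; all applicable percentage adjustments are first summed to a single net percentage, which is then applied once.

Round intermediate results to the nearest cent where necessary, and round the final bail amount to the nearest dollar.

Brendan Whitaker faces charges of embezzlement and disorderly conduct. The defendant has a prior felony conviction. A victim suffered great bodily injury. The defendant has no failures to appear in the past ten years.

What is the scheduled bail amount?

Base amounts from the schedule: embezzlement $20,700; disorderly conduct $6,200.
Stacking rule: highest base plus 50% of each additional charge. Highest is embezzlement at $20,700. Additional: $6,200 × 50% = $3,100. Combined base = $20,700 + $3,100 = $23,800.
Net percentage adjustment: −10% +20% +30% = +40%. $23,800 × 1.4 = $33,320.

$33,320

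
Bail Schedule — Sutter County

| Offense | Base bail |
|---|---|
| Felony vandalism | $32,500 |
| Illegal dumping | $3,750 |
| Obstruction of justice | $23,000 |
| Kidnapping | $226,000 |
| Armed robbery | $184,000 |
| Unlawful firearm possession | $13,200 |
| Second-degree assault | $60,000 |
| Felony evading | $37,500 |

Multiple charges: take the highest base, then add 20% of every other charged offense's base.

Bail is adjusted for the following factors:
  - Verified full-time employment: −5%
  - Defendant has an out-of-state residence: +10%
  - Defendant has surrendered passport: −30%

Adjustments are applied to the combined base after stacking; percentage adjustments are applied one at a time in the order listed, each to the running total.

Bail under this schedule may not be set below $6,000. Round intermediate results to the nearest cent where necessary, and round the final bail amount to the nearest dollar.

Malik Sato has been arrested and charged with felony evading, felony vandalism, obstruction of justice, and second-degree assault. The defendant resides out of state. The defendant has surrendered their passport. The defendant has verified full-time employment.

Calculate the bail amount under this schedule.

Base amounts from the schedule: felony evading $37,500; felony vandalism $32,500; obstruction of justice $23,000; second-degree assault $60,000.
Stacking rule: highest base plus 20% of each additional charge. Highest is second-degree assault at $60,000. Additional: $37,500 × 20% = $7,500; $32,500 × 20% = $6,500; $23,000 × 20% = $4,600. Combined base = $60,000 + $18,600 = $78,600.
Verified full-time employment (−5%): $78,600 × 0.95 = $74,670.
Defendant has an out-of-state residence (+10%): $74,670 × 1.1 = $82,137.
Defendant has surrendered passport (−30%): $82,137 × 0.7 = $57,495.90.
$57,495.90 is at or above the $6,000 minimum.
Rounded to the nearest dollar: $57,496.

$57,496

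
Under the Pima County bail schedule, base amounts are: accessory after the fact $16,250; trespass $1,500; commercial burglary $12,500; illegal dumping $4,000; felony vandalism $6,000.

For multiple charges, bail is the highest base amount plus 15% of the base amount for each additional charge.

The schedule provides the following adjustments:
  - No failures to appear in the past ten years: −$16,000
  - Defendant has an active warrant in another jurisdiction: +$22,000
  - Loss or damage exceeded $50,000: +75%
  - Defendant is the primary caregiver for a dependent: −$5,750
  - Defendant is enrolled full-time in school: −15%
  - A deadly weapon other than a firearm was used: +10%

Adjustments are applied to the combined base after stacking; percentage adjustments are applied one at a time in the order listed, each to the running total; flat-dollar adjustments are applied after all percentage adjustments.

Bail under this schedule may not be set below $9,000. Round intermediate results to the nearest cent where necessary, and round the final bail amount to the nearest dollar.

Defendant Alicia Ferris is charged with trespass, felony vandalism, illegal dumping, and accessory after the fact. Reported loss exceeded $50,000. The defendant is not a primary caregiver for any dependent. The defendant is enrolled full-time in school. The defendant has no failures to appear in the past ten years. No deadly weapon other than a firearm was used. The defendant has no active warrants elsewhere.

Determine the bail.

Base amounts from the schedule: trespass $1,500; felony vandalism $6,000; illegal dumping $4,000; accessory after the fact $16,250.
Stacking rule: highest base plus 15% of each additional charge. Highest is accessory after the fact at $16,250. Additional: $1,500 × 15% = $225; $6,000 × 15% = $900; $4,000 × 15% = $600. Combined base = $16,250 + $1,725 = $17,975.
Loss or damage exceeded $50,000 (+75%): $17,975 × 1.75 = $31,456.25.
Defendant is enrolled full-time in school (−15%): $31,456.25 × 0.85 = $26,737.81.
No failures to appear in the past ten years (−$16,000 flat): $26,737.81 − $16,000 = $10,737.81.
$10,737.81 is at or above the $9,000 minimum.
Rounded to the nearest dollar: $10,738.

$10,738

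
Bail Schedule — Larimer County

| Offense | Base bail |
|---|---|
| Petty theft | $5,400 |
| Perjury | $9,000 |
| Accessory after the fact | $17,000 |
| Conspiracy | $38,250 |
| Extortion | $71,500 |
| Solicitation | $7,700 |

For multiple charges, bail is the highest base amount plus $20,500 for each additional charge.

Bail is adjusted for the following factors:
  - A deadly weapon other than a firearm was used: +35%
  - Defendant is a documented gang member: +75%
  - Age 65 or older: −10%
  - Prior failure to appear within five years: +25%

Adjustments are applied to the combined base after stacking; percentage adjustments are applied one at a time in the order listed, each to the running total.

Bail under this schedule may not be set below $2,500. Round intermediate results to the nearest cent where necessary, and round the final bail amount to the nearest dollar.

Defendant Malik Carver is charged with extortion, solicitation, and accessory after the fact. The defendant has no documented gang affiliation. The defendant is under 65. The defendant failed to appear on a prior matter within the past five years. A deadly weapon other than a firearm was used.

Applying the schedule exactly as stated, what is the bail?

Base amounts from the schedule: extortion $71,500; solicitation $7,700; accessory after the fact $17,000.
Stacking rule: highest base plus $20,500 per additional charge. Highest is extortion at $71,500; 2 additional charges → +$41,000. Combined base = $112,500.
A deadly weapon other than a firearm was used (+35%): $112,500 × 1.35 = $151,875.
Prior failure to appear within five years (+25%): $151,875 × 1.25 = $189,843.75.
$189,843.75 is at or above the $2,500 minimum.
Rounded to the nearest dollar: $189,844.

$189,844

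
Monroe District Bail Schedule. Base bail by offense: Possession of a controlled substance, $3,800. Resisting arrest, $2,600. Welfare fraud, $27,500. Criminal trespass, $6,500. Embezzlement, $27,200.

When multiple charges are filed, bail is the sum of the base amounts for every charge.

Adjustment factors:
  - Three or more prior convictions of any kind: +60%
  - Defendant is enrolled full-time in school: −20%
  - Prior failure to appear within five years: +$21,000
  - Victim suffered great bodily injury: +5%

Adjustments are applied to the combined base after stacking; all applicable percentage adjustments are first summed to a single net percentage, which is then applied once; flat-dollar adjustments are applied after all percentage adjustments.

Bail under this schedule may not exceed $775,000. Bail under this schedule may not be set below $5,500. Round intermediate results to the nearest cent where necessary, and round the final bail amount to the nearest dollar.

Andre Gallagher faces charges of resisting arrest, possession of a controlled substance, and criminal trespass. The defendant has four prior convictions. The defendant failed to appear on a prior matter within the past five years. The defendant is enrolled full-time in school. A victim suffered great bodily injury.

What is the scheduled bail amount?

Base amounts from the schedule: resisting arrest $2,600; possession of a controlled substance $3,800; criminal trespass $6,500.
Stacking rule: sum of all bases. $2,600 + $3,800 + $6,500 = $12,900.
Net percentage adjustment: +60% −20% +5% = +45%. $12,900 × 1.45 = $18,705.
Prior failure to appear within five years (+$21,000 flat): $18,705 + $21,000 = $39,705.
$39,705 is within the $775,000 maximum.
$39,705 is at or above the $5,500 minimum.

$39,705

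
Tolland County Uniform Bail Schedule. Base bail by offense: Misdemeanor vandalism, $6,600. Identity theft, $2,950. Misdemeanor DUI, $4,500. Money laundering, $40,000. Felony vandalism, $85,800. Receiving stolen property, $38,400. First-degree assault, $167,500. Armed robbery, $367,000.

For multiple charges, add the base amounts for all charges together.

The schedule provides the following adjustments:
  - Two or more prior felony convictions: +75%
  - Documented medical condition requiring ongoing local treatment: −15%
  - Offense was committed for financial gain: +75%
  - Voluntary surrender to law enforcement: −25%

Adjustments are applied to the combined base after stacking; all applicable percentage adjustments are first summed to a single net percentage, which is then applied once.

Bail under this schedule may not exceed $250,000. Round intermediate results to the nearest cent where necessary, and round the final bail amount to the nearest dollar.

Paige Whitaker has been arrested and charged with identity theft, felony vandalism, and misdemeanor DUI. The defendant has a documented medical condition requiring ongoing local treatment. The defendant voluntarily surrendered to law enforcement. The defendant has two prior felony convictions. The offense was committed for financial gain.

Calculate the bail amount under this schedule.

Base amounts from the schedule: identity theft $2,950; felony vandalism $85,800; misdemeanor DUI $4,500.
Stacking rule: sum of all bases. $2,950 + $85,800 + $4,500 = $93,250.
Net percentage adjustment: +75% −15% +75% −25% = +110%. $93,250 × 2.1 = $195,825.
$195,825 is within the $250,000 maximum.

$195,825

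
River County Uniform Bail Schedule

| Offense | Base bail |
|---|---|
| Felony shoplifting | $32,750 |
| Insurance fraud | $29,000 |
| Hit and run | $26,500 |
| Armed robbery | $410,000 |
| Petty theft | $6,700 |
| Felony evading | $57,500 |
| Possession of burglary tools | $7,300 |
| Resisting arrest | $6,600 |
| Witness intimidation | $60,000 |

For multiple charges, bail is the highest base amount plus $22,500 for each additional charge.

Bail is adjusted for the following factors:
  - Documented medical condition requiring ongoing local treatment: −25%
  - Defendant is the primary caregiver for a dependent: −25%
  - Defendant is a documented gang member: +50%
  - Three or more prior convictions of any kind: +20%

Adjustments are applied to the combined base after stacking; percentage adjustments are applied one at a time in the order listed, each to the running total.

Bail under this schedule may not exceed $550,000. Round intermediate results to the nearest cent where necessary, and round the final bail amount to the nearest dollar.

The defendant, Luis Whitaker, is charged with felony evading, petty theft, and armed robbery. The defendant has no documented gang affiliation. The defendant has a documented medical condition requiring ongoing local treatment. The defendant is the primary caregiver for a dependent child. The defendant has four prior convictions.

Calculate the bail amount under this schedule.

Base amounts from the schedule: felony evading $57,500; petty theft $6,700; armed robbery $410,000.
Stacking rule: highest base plus $22,500 per additional charge. Highest is armed robbery at $410,000; 2 additional charges → +$45,000. Combined base = $455,000.
Documented medical condition requiring ongoing local treatment (−25%): $455,000 × 0.75 = $341,250.
Defendant is the primary caregiver for a dependent (−25%): $341,250 × 0.75 = $255,937.50.
Three or more prior convictions of any kind (+20%): $255,937.50 × 1.2 = $307,125.
$307,125 is within the $550,000 maximum.

$307,125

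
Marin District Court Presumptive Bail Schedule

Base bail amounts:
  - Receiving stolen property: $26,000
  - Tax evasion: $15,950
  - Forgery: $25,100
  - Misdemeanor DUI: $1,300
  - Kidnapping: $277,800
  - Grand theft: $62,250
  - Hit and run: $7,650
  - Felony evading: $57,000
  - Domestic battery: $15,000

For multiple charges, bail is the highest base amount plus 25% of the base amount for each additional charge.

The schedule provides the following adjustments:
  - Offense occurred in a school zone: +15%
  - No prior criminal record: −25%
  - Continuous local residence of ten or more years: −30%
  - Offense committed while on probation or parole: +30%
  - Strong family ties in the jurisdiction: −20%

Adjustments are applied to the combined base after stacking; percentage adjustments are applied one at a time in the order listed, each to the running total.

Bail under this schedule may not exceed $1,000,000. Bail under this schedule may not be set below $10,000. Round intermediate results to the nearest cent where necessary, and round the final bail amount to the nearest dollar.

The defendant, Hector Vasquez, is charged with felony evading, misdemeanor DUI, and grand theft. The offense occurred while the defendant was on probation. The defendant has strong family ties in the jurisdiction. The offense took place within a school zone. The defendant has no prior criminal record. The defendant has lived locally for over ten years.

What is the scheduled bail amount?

Base amounts from the schedule: felony evading $57,000; misdemeanor DUI $1,300; grand theft $62,250.
Stacking rule: highest base plus 25% of each additional charge. Highest is grand theft at $62,250. Additional: $57,000 × 25% = $14,250; $1,300 × 25% = $325. Combined base = $62,250 + $14,575 = $76,825.
Offense occurred in a school zone (+15%): $76,825 × 1.15 = $88,348.75.
No prior criminal record (−25%): $88,348.75 × 0.75 = $66,261.56.
Continuous local residence of ten or more years (−30%): $66,261.56 × 0.7 = $46,383.09.
Offense committed while on probation or parole (+30%): $46,383.09 × 1.3 = $60,298.02.
Strong family ties in the jurisdiction (−20%): $60,298.02 × 0.8 = $48,238.42.
$48,238.42 is within the $1,000,000 maximum.
$48,238.42 is at or above the $10,000 minimum.
Rounded to the nearest dollar: $48,238.

$48,238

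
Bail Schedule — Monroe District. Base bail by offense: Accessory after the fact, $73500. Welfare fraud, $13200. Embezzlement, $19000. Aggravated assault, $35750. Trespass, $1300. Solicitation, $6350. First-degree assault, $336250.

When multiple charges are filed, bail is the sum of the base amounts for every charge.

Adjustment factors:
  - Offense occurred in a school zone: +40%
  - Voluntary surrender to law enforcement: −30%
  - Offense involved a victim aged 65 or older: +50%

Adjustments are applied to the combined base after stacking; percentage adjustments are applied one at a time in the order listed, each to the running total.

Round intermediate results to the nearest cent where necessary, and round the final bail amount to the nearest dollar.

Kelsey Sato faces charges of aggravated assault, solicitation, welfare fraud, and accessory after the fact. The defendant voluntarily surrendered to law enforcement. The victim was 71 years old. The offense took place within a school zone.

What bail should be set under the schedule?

$189336

Base amounts from the schedule: aggravated assault $35750; solicitation $6350; welfare fraud $13200; accessory after the fact $73500.
Stacking rule: sum of all bases. $35750 + $6350 + $13200 + $73500 = $128800.
Offense occurred in a school zone (+40%): $128800 × 1.4 = $180320.
Voluntary surrender to law enforcement (−30%): $180320 × 0.7 = $126224.
Offense involved a victim aged 65 or older (+50%): $126224 × 1.5 = $189336.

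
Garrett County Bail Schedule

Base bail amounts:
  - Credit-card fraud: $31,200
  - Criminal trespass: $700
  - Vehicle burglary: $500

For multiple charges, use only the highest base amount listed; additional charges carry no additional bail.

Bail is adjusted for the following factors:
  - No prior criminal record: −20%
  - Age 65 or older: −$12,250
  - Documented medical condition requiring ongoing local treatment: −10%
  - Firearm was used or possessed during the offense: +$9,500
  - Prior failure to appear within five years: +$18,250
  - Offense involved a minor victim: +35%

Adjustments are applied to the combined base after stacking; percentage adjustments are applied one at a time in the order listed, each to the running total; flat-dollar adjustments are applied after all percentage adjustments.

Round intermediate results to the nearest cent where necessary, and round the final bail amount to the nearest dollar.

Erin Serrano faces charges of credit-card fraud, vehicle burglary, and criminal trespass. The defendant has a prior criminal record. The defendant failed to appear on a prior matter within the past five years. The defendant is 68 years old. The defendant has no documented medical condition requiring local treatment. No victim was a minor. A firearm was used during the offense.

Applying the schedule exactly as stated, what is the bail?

Base amounts from the schedule: credit-card fraud $31,200; vehicle burglary $500; criminal trespass $700.
Stacking rule: use the highest base only. Highest is credit-card fraud at $31,200. Combined base = $31,200.
Age 65 or older (−$12,250 flat): $31,200 − $12,250 = $18,950.
Firearm was used or possessed during the offense (+$9,500 flat): $18,950 + $9,500 = $28,450.
Prior failure to appear within five years (+$18,250 flat): $28,450 + $18,250 = $46,700.

$46,700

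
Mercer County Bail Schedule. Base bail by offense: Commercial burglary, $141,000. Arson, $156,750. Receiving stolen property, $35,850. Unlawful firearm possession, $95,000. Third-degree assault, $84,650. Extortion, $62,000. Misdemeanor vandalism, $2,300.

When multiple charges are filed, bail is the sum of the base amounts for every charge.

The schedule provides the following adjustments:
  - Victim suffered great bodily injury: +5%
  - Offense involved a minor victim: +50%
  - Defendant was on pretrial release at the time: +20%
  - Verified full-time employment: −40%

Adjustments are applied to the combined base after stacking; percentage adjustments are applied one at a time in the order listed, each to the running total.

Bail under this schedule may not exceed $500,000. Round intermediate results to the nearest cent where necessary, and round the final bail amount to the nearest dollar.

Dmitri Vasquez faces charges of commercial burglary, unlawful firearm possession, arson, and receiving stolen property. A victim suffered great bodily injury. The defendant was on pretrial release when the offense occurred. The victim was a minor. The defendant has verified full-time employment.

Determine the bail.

Base amounts from the schedule: commercial burglary $141,000; unlawful firearm possession $95,000; arson $156,750; receiving stolen property $35,850.
Stacking rule: sum of all bases. $141,000 + $95,000 + $156,750 + $35,850 = $428,600.
Victim suffered great bodily injury (+5%): $428,600 × 1.05 = $450,030.
Offense involved a minor victim (+50%): $450,030 × 1.5 = $675,045.
Defendant was on pretrial release at the time (+20%): $675,045 × 1.2 = $810,054.
Verified full-time employment (−40%): $810,054 × 0.6 = $486,032.40.
$486,032.40 is within the $500,000 maximum.
Rounded to the nearest dollar: $486,032.

$486,032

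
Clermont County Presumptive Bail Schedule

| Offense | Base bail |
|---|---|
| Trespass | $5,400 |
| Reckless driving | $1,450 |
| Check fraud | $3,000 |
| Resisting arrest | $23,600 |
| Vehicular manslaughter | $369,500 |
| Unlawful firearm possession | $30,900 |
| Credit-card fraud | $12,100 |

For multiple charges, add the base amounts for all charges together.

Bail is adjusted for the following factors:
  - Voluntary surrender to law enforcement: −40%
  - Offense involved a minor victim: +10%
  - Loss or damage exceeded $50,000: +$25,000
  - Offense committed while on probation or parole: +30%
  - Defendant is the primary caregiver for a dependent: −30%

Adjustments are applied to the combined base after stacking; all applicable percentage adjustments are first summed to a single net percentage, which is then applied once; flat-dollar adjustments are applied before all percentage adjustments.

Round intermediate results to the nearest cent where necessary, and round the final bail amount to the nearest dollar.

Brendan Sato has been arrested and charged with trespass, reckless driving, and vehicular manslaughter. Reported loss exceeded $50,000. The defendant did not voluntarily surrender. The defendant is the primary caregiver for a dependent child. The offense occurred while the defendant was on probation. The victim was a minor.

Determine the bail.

Base amounts from the schedule: trespass $5,400; reckless driving $1,450; vehicular manslaughter $369,500.
Stacking rule: sum of all bases. $5,400 + $1,450 + $369,500 = $376,350.
Loss or damage exceeded $50,000 (+$25,000 flat): $376,350 + $25,000 = $401,350.
Net percentage adjustment: +10% +30% −30% = +10%. $401,350 × 1.1 = $441,485.

$441,485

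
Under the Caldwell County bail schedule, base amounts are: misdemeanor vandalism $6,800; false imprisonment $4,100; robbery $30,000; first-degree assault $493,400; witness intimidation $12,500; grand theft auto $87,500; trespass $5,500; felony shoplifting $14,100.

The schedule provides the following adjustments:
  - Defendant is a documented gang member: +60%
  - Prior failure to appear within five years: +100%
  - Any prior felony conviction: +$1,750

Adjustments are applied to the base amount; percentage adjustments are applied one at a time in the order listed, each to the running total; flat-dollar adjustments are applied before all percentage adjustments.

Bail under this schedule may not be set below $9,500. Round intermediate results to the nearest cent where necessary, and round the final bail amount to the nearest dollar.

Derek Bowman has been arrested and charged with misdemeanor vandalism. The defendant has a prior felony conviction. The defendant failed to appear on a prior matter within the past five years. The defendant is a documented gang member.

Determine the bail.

Base amounts from the schedule: misdemeanor vandalism $6,800.
Single charge. Combined base = $6,800.
Any prior felony conviction (+$1,750 flat): $6,800 + $1,750 = $8,550.
Defendant is a documented gang member (+60%): $8,550 × 1.6 = $13,680.
Prior failure to appear within five years (+100%): $13,680 × 2 = $27,360.
$27,360 is at or above the $9,500 minimum.

$27,360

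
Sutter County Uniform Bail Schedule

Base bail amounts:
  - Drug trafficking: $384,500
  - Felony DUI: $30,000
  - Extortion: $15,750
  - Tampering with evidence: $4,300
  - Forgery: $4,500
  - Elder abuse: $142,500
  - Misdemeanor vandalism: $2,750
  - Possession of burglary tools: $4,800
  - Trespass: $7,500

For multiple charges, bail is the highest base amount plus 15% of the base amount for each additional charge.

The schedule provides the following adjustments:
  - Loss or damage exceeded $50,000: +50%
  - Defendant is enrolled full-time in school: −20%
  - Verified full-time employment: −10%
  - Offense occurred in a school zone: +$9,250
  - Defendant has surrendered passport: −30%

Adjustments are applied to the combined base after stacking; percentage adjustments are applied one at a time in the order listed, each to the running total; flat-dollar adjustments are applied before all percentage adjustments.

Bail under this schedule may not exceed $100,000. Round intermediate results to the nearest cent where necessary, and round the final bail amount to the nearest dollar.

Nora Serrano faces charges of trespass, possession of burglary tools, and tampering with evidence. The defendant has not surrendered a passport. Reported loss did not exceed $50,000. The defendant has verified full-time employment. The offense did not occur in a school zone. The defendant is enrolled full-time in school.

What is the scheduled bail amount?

Base amounts from the schedule: trespass $7,500; possession of burglary tools $4,800; tampering with evidence $4,300.
Stacking rule: highest base plus 15% of each additional charge. Highest is trespass at $7,500. Additional: $4,800 × 15% = $720; $4,300 × 15% = $645. Combined base = $7,500 + $1,365 = $8,865.
Defendant is enrolled full-time in school (−20%): $8,865 × 0.8 = $7,092.
Verified full-time employment (−10%): $7,092 × 0.9 = $6,382.80.
$6,382.80 is within the $100,000 maximum.
Rounded to the nearest dollar: $6,383.

$6,383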